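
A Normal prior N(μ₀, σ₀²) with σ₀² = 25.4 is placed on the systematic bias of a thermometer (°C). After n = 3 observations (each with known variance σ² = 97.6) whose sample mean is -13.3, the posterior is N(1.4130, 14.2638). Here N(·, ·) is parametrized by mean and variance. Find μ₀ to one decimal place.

μ₀ = 12.9

With known observation variance, the Normal–Normal posterior has precision τ_n = τ₀ + n/σ² and mean μ_n = (τ₀μ₀ + (n/σ²)x̄)/τ_n.
Here τ₀ = 1/25.4 = 0.039370 and τ_data = 3/97.6 = 0.030738, so τ_n = 0.070108.
Rearranging for μ₀: μ₀ = (μ_n·τ_n − τ_data·x̄)/τ₀ = (1.4130·0.070108 − 0.030738·-13.3) / 0.039370 = 0.507878/0.039370 ≈ 12.9.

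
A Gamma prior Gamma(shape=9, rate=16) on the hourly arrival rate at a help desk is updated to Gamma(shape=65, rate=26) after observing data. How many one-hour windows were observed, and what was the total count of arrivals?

A Gamma(α, β) prior (rate parametrization) on a Poisson rate with n observations summing to S gives posterior Gamma(α+S, β+n).
Matching: Σxᵢ = 65 − 9 = 56 and n = 26 − 16 = 10.

n = 10 one-hour windows with total 56 arrivals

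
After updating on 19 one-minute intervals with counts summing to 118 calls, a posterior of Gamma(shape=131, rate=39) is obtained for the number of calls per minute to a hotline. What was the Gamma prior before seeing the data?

Gamma(shape=13, rate=20)

A Gamma(α, β) prior (rate parametrization) on a Poisson rate with n observations summing to S gives posterior Gamma(α+S, β+n).
So α = 131 − 118 = 13 and β = 39 − 19 = 20.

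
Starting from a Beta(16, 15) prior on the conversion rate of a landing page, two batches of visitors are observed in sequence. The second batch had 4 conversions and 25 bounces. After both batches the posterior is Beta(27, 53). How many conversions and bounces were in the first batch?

7 conversions and 13 bounces

Sequential conjugate updates are equivalent to a single update on the pooled data, so total successes = posterior α − prior α and total failures = posterior β − prior β.
Total across both batches: 27−16=11 conversions, 53−15=38 bounces.
Subtract the second batch: 11−4=7 conversions and 38−25=13 bounces.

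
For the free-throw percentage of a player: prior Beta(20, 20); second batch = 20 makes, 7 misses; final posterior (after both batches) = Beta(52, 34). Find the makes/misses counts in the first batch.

Because Beta–binomial updating is additive in the counts, the combined data contributed (α_post−α_prior, β_post−β_prior) successes and failures.
Total across both batches: 52−20=32 makes, 34−20=14 misses.
Subtract the second batch: 32−20=12 makes and 14−7=7 misses.

12 makes and 7 misses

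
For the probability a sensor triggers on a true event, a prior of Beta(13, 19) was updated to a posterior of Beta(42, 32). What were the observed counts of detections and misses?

A Beta(a, b) prior with s successes and f failures in binomial data gives a Beta(a+s, b+f) posterior.
Match parameters: s=42−13=29, f=32−19=13.

29 detections and 13 misses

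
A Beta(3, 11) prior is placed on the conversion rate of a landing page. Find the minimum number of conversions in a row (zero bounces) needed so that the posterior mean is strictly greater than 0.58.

After k conversions and 0 bounces the posterior is Beta(3+k, 11), with mean (3+k)/(3+11+k).
Set (3+k)/(14+k) > 0.58 and solve: k > (0.58·14 − 3)/(1 − 0.58) = 12.190.
The smallest integer exceeding 12.190 is 13, and checking k=13: (16)/(27) = 0.5926 > 0.58.

k = 13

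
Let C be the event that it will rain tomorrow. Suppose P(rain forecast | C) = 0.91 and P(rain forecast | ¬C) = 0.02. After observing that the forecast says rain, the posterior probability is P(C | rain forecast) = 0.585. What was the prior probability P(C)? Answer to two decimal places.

In odds form, posterior odds = prior odds × likelihood ratio, so prior odds = posterior odds ÷ LR.
Posterior odds = 0.585/(1−0.585) = 1.4096. LR = 0.91/0.02 = 45.5000.
Prior odds = 1.4096/45.5000 = 0.0310, so P(C) = 0.0310/(1+0.0310) ≈ 0.03.

P(C) = 0.03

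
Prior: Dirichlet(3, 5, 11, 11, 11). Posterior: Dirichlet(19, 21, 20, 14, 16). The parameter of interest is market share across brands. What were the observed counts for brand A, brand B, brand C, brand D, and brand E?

For a Dirichlet(α) prior with multinomial counts c, the posterior is Dirichlet(α + c) componentwise.
Counts are posterior − prior componentwise: 19−3=16, 21−5=16, 20−11=9, 14−11=3, 16−11=5.

counts (16, 16, 9, 3, 5)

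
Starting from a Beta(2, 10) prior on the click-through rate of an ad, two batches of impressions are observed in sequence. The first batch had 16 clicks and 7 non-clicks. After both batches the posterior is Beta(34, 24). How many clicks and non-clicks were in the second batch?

16 clicks and 7 non-clicks

Because Beta–binomial updating is additive in the counts, the combined data contributed (α_post−α_prior, β_post−β_prior) successes and failures.
Total across both batches: 34−2=32 clicks, 24−10=14 non-clicks.
Subtract the first batch: 32−16=16 clicks and 14−7=7 non-clicks.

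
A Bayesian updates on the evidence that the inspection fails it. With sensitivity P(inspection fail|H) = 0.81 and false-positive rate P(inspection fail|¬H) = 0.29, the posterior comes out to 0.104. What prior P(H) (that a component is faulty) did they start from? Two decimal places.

P(H) = 0.04

In odds form, posterior odds = prior odds × likelihood ratio, so prior odds = posterior odds ÷ LR.
Posterior odds = 0.104/(1−0.104) = 0.1161. LR = 0.81/0.29 = 2.7931.
Prior odds = 0.1161/2.7931 = 0.0416, so P(H) = 0.0416/(1+0.0416) ≈ 0.04.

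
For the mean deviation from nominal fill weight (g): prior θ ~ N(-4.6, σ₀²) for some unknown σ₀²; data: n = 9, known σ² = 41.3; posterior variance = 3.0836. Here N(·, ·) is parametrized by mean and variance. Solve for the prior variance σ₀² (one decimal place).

Posterior precision equals prior precision plus data precision: 1/σ_n² = 1/σ₀² + n/σ².
So 1/σ₀² = 1/3.0836 − 9/41.3 = 0.324296 − 0.217918 = 0.106378.
Hence σ₀² = 1/0.106378 ≈ 9.4.

σ₀² = 9.4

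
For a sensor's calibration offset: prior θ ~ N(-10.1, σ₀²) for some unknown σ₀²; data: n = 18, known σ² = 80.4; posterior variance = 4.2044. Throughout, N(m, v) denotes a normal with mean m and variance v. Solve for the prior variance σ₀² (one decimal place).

σ₀² = 71.6

Posterior precision equals prior precision plus data precision: 1/σ_n² = 1/σ₀² + n/σ².
So 1/σ₀² = 1/4.2044 − 18/80.4 = 0.237846 − 0.223881 = 0.013965.
Hence σ₀² = 1/0.013965 ≈ 71.6.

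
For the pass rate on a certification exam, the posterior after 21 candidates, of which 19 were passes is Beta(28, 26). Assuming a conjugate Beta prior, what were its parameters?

Beta(9, 24)

A Beta(α, β) prior with s successes and f failures in binomial data gives a Beta(α+s, β+f) posterior.
So α = 28 − 19 = 9 and β = 26 − 2 = 24.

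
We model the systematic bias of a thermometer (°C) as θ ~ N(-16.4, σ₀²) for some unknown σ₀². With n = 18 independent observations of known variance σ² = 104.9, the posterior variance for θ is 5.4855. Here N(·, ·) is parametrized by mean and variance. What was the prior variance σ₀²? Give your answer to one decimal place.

σ₀² = 93.4

Posterior precision equals prior precision plus data precision: 1/σ_n² = 1/σ₀² + n/σ².
So 1/σ₀² = 1/5.4855 − 18/104.9 = 0.182299 − 0.171592 = 0.010707.
Hence σ₀² = 1/0.010707 ≈ 93.4.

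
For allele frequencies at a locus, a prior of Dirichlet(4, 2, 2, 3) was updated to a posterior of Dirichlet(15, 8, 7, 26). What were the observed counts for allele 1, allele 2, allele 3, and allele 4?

counts (11, 6, 5, 23)

For a Dirichlet(α) prior with multinomial counts c, the posterior is Dirichlet(α + c) componentwise.
Counts are posterior − prior componentwise: 15−4=11, 8−2=6, 7−2=5, 26−3=23.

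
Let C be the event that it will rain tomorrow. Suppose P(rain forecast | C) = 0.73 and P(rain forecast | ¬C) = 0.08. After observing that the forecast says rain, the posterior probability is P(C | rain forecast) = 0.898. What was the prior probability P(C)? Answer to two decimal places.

Bayes' rule in odds form gives O(C|E) = O(C)·[P(E|C)/P(E|¬C)], hence O(C) = O(C|E)/LR.
Posterior odds = 0.898/(1−0.898) = 8.8039. LR = 0.73/0.08 = 9.1250.
Prior odds = 8.8039/9.1250 = 0.9648, so P(C) = 0.9648/(1+0.9648) ≈ 0.49.

P(C) = 0.49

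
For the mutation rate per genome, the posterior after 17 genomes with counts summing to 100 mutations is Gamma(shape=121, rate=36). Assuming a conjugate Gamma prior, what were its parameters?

Gamma–Poisson conjugacy: posterior shape = α + Σxᵢ, posterior rate = β + n.
So α = 121 − 100 = 21 and β = 36 − 17 = 19.

Gamma(shape=21, rate=19)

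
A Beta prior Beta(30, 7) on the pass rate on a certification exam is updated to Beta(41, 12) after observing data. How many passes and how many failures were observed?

A Beta(α, β) prior with s successes and f failures in binomial data gives a Beta(α+s, β+f) posterior.
So s = 41 − 30 = 11 and f = 12 − 7 = 5.

11 passes and 5 failures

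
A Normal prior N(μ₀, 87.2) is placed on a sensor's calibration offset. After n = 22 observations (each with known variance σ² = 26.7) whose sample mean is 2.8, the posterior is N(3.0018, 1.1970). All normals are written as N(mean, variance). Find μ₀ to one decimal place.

μ₀ = 17.5

The posterior mean is a precision-weighted average: μ_n = (τ₀μ₀ + τ_data·x̄)/(τ₀+τ_data), with τ₀=1/σ₀² and τ_data=n/σ².
Here τ₀ = 1/87.2 = 0.011468 and τ_data = 22/26.7 = 0.823970, so τ_n = 0.835438.
Rearranging for μ₀: μ₀ = (μ_n·τ_n − τ_data·x̄)/τ₀ = (3.0018·0.835438 − 0.823970·2.8) / 0.011468 = 0.200702/0.011468 ≈ 17.5.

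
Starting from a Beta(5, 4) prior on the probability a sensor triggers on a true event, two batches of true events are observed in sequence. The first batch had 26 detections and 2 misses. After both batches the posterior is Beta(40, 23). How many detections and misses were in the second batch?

9 detections and 17 misses

Because Beta–binomial updating is additive in the counts, the combined data contributed (α_post−α_prior, β_post−β_prior) successes and failures.
Total across both batches: 40−5=35 detections, 23−4=19 misses.
Subtract the first batch: 35−26=9 detections and 19−2=17 misses.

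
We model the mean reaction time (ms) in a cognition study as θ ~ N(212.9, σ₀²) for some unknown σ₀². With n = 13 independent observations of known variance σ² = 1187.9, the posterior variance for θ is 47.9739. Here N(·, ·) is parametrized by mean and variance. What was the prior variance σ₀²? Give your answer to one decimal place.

σ₀² = 101.0

Posterior precision equals prior precision plus data precision: 1/σ_n² = 1/σ₀² + n/σ².
So 1/σ₀² = 1/47.9739 − 13/1187.9 = 0.020845 − 0.010944 = 0.009901.
Hence σ₀² = 1/0.009901 ≈ 101.0.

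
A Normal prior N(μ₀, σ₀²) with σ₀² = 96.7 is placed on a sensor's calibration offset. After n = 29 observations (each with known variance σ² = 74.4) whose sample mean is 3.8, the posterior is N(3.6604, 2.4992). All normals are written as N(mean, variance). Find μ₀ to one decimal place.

The posterior mean is a precision-weighted average: μ_n = (τ₀μ₀ + τ_data·x̄)/(τ₀+τ_data), with τ₀=1/σ₀² and τ_data=n/σ².
Here τ₀ = 1/96.7 = 0.010341 and τ_data = 29/74.4 = 0.389785, so τ_n = 0.400126.
Rearranging for μ₀: μ₀ = (μ_n·τ_n − τ_data·x̄)/τ₀ = (3.6604·0.400126 − 0.389785·3.8) / 0.010341 = -0.016562/0.010341 ≈ -1.6.

μ₀ = -1.6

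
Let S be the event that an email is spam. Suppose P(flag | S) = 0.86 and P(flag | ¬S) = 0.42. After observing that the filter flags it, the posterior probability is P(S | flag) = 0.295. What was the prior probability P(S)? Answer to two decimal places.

P(S) = 0.17

In odds form, posterior odds = prior odds × likelihood ratio, so prior odds = posterior odds ÷ LR.
Posterior odds = 0.295/(1−0.295) = 0.4184. LR = 0.86/0.42 = 2.0476.
Prior odds = 0.4184/2.0476 = 0.2043, so P(S) = 0.2043/(1+0.2043) ≈ 0.17.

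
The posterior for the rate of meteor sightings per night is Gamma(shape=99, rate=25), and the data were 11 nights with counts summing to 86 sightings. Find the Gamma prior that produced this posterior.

Gamma–Poisson conjugacy: posterior shape = α + Σxᵢ, posterior rate = β + n.
So α = 99 − 86 = 13 and β = 25 − 11 = 14.

Gamma(shape=13, rate=14)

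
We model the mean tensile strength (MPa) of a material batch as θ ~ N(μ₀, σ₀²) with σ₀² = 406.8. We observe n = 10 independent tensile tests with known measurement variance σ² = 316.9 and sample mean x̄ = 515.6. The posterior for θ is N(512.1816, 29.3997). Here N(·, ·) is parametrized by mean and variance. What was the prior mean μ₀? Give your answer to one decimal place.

μ₀ = 468.3

With known observation variance, the Normal–Normal posterior has precision τ_n = τ₀ + n/σ² and mean μ_n = (τ₀μ₀ + (n/σ²)x̄)/τ_n.
Here τ₀ = 1/406.8 = 0.002458 and τ_data = 10/316.9 = 0.031556, so τ_n = 0.034014.
Rearranging for μ₀: μ₀ = (μ_n·τ_n − τ_data·x̄)/τ₀ = (512.1816·0.034014 − 0.031556·515.6) / 0.002458 = 1.151071/0.002458 ≈ 468.3.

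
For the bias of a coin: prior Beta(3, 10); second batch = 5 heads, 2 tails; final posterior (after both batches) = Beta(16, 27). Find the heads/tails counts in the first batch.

Because Beta–binomial updating is additive in the counts, the combined data contributed (α_post−α_prior, β_post−β_prior) successes and failures.
Total across both batches: 16−3=13 heads, 27−10=17 tails.
Subtract the second batch: 13−5=8 heads and 17−2=15 tails.

8 heads and 15 tails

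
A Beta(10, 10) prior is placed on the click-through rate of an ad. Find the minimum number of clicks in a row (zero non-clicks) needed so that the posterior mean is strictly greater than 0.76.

After k clicks and 0 non-clicks the posterior is Beta(10+k, 10), with mean (10+k)/(10+10+k).
Set (10+k)/(20+k) > 0.76 and solve: k > (0.76·20 − 10)/(1 − 0.76) = 21.667.
The smallest integer exceeding 21.667 is 22, and checking k=22: (32)/(42) = 0.7619 > 0.76.

k = 22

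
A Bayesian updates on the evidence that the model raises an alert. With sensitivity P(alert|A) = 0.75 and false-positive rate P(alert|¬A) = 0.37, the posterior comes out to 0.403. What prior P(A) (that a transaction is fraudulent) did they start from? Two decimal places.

P(A) = 0.25

Bayes' rule in odds form gives O(A|E) = O(A)·[P(E|A)/P(E|¬A)], hence O(A) = O(A|E)/LR.
Posterior odds = 0.403/(1−0.403) = 0.6750. LR = 0.75/0.37 = 2.0270.
Prior odds = 0.6750/2.0270 = 0.3330, so P(A) = 0.3330/(1+0.3330) ≈ 0.25.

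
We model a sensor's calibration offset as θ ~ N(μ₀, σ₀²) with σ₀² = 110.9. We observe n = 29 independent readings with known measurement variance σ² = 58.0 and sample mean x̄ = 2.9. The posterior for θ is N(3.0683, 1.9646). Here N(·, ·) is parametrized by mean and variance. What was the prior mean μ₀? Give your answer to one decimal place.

The posterior mean is a precision-weighted average: μ_n = (τ₀μ₀ + τ_data·x̄)/(τ₀+τ_data), with τ₀=1/σ₀² and τ_data=n/σ².
Here τ₀ = 1/110.9 = 0.009017 and τ_data = 29/58.0 = 0.500000, so τ_n = 0.509017.
Rearranging for μ₀: μ₀ = (μ_n·τ_n − τ_data·x̄)/τ₀ = (3.0683·0.509017 − 0.500000·2.9) / 0.009017 = 0.111817/0.009017 ≈ 12.4.

μ₀ = 12.4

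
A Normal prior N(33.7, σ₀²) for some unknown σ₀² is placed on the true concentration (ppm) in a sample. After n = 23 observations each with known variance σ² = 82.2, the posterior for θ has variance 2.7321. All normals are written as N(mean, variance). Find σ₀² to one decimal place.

σ₀² = 11.6

For the Normal–Normal model with known σ², precisions add: τ_n = τ₀ + n/σ².
So 1/σ₀² = 1/2.7321 − 23/82.2 = 0.366019 − 0.279805 = 0.086214.
Hence σ₀² = 1/0.086214 ≈ 11.6.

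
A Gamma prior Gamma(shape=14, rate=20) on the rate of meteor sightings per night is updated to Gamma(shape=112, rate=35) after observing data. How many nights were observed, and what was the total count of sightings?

n = 15 nights with total 98 sightings

Gamma–Poisson conjugacy: posterior shape = α + Σxᵢ, posterior rate = β + n.
Matching: Σxᵢ = 112 − 14 = 98 and n = 35 − 20 = 15.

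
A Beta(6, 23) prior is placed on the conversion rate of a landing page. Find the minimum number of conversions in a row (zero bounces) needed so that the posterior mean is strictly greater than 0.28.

After k conversions and 0 bounces the posterior is Beta(6+k, 23), with mean (6+k)/(6+23+k).
Set (6+k)/(29+k) > 0.28 and solve: k > (0.28·29 − 6)/(1 − 0.28) = 2.944.
The smallest integer exceeding 2.944 is 3.

k = 3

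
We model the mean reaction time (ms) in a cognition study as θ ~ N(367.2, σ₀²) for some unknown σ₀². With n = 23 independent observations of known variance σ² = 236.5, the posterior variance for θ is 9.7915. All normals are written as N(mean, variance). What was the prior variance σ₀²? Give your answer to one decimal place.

σ₀² = 205.0

For the Normal–Normal model with known σ², precisions add: τ_n = τ₀ + n/σ².
So 1/σ₀² = 1/9.7915 − 23/236.5 = 0.102129 − 0.097252 = 0.004877.
Hence σ₀² = 1/0.004877 ≈ 205.0.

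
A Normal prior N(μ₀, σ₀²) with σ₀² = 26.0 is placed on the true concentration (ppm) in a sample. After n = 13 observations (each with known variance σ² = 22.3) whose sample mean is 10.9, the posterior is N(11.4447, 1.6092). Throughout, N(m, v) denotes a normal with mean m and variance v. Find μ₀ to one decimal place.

μ₀ = 19.7

The posterior mean is a precision-weighted average: μ_n = (τ₀μ₀ + τ_data·x̄)/(τ₀+τ_data), with τ₀=1/σ₀² and τ_data=n/σ².
Here τ₀ = 1/26.0 = 0.038462 and τ_data = 13/22.3 = 0.582960, so τ_n = 0.621422.
Rearranging for μ₀: μ₀ = (μ_n·τ_n − τ_data·x̄)/τ₀ = (11.4447·0.621422 − 0.582960·10.9) / 0.038462 = 0.757724/0.038462 ≈ 19.7.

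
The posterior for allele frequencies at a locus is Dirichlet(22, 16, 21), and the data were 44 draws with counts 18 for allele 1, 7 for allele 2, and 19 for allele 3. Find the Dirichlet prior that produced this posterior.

Dirichlet(4, 9, 2)

For a Dirichlet(α) prior with multinomial counts c, the posterior is Dirichlet(α + c) componentwise.
Subtract each count from the matching posterior parameter: 22−18=4, 16−7=9, 21−19=2.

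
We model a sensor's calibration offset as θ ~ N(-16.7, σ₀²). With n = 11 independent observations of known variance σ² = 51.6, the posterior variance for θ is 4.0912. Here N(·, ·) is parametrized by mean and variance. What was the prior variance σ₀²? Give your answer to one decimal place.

Posterior precision equals prior precision plus data precision: 1/σ_n² = 1/σ₀² + n/σ².
So 1/σ₀² = 1/4.0912 − 11/51.6 = 0.244427 − 0.213178 = 0.031249.
Hence σ₀² = 1/0.031249 ≈ 32.0.

σ₀² = 32.0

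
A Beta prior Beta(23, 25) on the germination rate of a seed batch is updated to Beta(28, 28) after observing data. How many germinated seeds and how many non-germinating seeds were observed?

A Beta(α, β) prior with s successes and f failures in binomial data gives a Beta(α+s, β+f) posterior.
Match parameters: s=28−23=5, f=28−25=3.

5 germinated seeds and 3 non-germinating seeds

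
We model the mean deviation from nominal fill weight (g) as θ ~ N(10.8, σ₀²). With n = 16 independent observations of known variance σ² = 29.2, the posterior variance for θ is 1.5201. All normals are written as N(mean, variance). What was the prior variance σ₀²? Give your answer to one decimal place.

σ₀² = 9.1

Posterior precision equals prior precision plus data precision: 1/σ_n² = 1/σ₀² + n/σ².
So 1/σ₀² = 1/1.5201 − 16/29.2 = 0.657851 − 0.547945 = 0.109906.
Hence σ₀² = 1/0.109906 ≈ 9.1.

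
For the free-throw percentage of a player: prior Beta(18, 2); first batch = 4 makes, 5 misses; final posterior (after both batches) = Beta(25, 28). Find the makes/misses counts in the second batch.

Sequential conjugate updates are equivalent to a single update on the pooled data, so total successes = posterior α − prior α and total failures = posterior β − prior β.
Total across both batches: 25−18=7 makes, 28−2=26 misses.
Subtract the first batch: 7−4=3 makes and 26−5=21 misses.

3 makes and 21 misses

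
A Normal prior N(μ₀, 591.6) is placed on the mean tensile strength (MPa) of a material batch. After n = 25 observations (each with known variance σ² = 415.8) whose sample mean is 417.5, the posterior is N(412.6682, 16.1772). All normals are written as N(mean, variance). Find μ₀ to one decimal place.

The posterior mean is a precision-weighted average: μ_n = (τ₀μ₀ + τ_data·x̄)/(τ₀+τ_data), with τ₀=1/σ₀² and τ_data=n/σ².
Here τ₀ = 1/591.6 = 0.001690 and τ_data = 25/415.8 = 0.060125, so τ_n = 0.061815.
Rearranging for μ₀: μ₀ = (μ_n·τ_n − τ_data·x̄)/τ₀ = (412.6682·0.061815 − 0.060125·417.5) / 0.001690 = 0.406897/0.001690 ≈ 240.8.

μ₀ = 240.8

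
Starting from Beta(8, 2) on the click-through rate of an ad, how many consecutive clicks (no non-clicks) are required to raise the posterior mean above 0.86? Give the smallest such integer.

k = 5

After k clicks and 0 non-clicks the posterior is Beta(8+k, 2), with mean (8+k)/(8+2+k).
Set (8+k)/(10+k) > 0.86 and solve: k > (0.86·10 − 8)/(1 − 0.86) = 4.286.
The smallest integer exceeding 4.286 is 5, and checking k=5: (13)/(15) = 0.8667 > 0.86.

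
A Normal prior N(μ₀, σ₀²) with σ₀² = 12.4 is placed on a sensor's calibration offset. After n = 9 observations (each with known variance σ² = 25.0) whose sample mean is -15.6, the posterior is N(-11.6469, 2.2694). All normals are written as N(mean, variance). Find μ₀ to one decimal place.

The posterior mean is a precision-weighted average: μ_n = (τ₀μ₀ + τ_data·x̄)/(τ₀+τ_data), with τ₀=1/σ₀² and τ_data=n/σ².
Here τ₀ = 1/12.4 = 0.080645 and τ_data = 9/25.0 = 0.360000, so τ_n = 0.440645.
Rearranging for μ₀: μ₀ = (μ_n·τ_n − τ_data·x̄)/τ₀ = (-11.6469·0.440645 − 0.360000·-15.6) / 0.080645 = 0.483852/0.080645 ≈ 6.0.

μ₀ = 6.0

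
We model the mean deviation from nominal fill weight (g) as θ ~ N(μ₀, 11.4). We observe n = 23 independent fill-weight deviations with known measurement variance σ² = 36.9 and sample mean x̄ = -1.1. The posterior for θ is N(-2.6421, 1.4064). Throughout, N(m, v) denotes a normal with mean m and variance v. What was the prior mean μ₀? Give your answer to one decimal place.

μ₀ = -13.6

The posterior mean is a precision-weighted average: μ_n = (τ₀μ₀ + τ_data·x̄)/(τ₀+τ_data), with τ₀=1/σ₀² and τ_data=n/σ².
Here τ₀ = 1/11.4 = 0.087719 and τ_data = 23/36.9 = 0.623306, so τ_n = 0.711025.
Rearranging for μ₀: μ₀ = (μ_n·τ_n − τ_data·x̄)/τ₀ = (-2.6421·0.711025 − 0.623306·-1.1) / 0.087719 = -1.192963/0.087719 ≈ -13.6.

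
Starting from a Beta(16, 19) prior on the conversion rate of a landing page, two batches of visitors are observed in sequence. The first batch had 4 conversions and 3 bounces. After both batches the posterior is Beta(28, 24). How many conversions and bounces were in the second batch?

Because Beta–binomial updating is additive in the counts, the combined data contributed (α_post−α_prior, β_post−β_prior) successes and failures.
Total across both batches: 28−16=12 conversions, 24−19=5 bounces.
Subtract the first batch: 12−4=8 conversions and 5−3=2 bounces.

8 conversions and 2 bounces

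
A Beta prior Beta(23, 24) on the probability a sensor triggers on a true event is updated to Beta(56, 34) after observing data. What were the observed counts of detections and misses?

A Beta(α, β) prior with s successes and f failures in binomial data gives a Beta(α+s, β+f) posterior.
So s = 56 − 23 = 33 and f = 34 − 24 = 10.

33 detections and 10 misses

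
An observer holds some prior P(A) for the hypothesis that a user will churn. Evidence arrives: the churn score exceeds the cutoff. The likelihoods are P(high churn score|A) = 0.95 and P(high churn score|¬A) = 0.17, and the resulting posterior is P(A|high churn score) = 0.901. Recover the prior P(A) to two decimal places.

P(A) = 0.62

In odds form, posterior odds = prior odds × likelihood ratio, so prior odds = posterior odds ÷ LR.
Posterior odds = 0.901/(1−0.901) = 9.1010. LR = 0.95/0.17 = 5.5882.
Prior odds = 9.1010/5.5882 = 1.6286, so P(A) = 1.6286/(1+1.6286) ≈ 0.62.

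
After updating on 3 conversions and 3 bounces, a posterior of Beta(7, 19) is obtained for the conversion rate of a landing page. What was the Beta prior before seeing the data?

Beta(4, 16)

Under Beta–binomial conjugacy the posterior parameters are (α+s, β+f).
So α = 7 − 3 = 4 and β = 19 − 3 = 16.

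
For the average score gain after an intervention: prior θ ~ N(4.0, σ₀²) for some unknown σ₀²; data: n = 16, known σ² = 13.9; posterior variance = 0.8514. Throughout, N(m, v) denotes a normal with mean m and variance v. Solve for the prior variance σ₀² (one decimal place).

σ₀² = 42.6

Posterior precision equals prior precision plus data precision: 1/σ_n² = 1/σ₀² + n/σ².
So 1/σ₀² = 1/0.8514 − 16/13.9 = 1.174536 − 1.151079 = 0.023457.
Hence σ₀² = 1/0.023457 ≈ 42.6.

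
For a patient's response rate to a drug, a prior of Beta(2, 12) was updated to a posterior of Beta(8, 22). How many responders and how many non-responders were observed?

A Beta(α, β) prior with s successes and f failures in binomial data gives a Beta(α+s, β+f) posterior.
Match parameters: s=8−2=6, f=22−12=10.

6 responders and 10 non-responders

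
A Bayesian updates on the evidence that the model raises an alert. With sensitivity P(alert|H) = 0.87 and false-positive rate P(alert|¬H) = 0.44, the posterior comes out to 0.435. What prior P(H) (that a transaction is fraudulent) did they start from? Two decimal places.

P(H) = 0.28

Bayes' rule in odds form gives O(H|E) = O(H)·[P(E|H)/P(E|¬H)], hence O(H) = O(H|E)/LR.
Posterior odds = 0.435/(1−0.435) = 0.7699. LR = 0.87/0.44 = 1.9773.
Prior odds = 0.7699/1.9773 = 0.3894, so P(H) = 0.3894/(1+0.3894) ≈ 0.28.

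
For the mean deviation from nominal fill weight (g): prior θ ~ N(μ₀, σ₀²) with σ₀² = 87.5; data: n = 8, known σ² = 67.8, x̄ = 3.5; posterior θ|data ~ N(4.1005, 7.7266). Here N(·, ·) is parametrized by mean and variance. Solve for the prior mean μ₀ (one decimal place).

μ₀ = 10.3

With known observation variance, the Normal–Normal posterior has precision τ_n = τ₀ + n/σ² and mean μ_n = (τ₀μ₀ + (n/σ²)x̄)/τ_n.
Here τ₀ = 1/87.5 = 0.011429 and τ_data = 8/67.8 = 0.117994, so τ_n = 0.129423.
Rearranging for μ₀: μ₀ = (μ_n·τ_n − τ_data·x̄)/τ₀ = (4.1005·0.129423 − 0.117994·3.5) / 0.011429 = 0.117720/0.011429 ≈ 10.3.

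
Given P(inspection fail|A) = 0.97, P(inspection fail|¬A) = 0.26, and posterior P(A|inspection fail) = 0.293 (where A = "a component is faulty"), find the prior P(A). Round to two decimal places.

Bayes' rule in odds form gives O(A|E) = O(A)·[P(E|A)/P(E|¬A)], hence O(A) = O(A|E)/LR.
Posterior odds = 0.293/(1−0.293) = 0.4144. LR = 0.97/0.26 = 3.7308.
Prior odds = 0.4144/3.7308 = 0.1111, so P(A) = 0.1111/(1+0.1111) ≈ 0.10.

P(A) = 0.10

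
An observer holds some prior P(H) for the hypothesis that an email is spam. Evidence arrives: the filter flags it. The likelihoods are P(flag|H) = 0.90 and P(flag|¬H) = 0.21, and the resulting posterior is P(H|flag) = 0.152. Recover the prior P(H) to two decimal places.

Bayes' rule in odds form gives O(H|E) = O(H)·[P(E|H)/P(E|¬H)], hence O(H) = O(H|E)/LR.
Posterior odds = 0.152/(1−0.152) = 0.1792. LR = 0.90/0.21 = 4.2857.
Prior odds = 0.1792/4.2857 = 0.0418, so P(H) = 0.0418/(1+0.0418) ≈ 0.04.

P(H) = 0.04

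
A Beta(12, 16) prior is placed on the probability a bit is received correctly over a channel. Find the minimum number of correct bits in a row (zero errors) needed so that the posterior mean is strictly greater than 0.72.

k = 30

After k correct bits and 0 errors the posterior is Beta(12+k, 16), with mean (12+k)/(12+16+k).
Set (12+k)/(28+k) > 0.72 and solve: k > (0.72·28 − 12)/(1 − 0.72) = 29.143.
The smallest integer exceeding 29.143 is 30.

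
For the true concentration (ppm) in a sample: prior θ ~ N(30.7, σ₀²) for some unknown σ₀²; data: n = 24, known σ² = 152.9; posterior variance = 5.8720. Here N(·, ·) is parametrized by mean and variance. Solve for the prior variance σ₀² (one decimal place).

σ₀² = 75.0

For the Normal–Normal model with known σ², precisions add: τ_n = τ₀ + n/σ².
So 1/σ₀² = 1/5.8720 − 24/152.9 = 0.170300 − 0.156965 = 0.013335.
Hence σ₀² = 1/0.013335 ≈ 75.0.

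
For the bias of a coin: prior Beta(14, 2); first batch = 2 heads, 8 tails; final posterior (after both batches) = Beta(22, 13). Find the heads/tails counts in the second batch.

6 heads and 3 tails

Sequential conjugate updates are equivalent to a single update on the pooled data, so total successes = posterior α − prior α and total failures = posterior β − prior β.
Total across both batches: 22−14=8 heads, 13−2=11 tails.
Subtract the first batch: 8−2=6 heads and 11−8=3 tails.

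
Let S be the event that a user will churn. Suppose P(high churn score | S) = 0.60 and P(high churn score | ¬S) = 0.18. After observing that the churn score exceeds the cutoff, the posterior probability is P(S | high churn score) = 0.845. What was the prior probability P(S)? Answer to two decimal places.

P(S) = 0.62

In odds form, posterior odds = prior odds × likelihood ratio, so prior odds = posterior odds ÷ LR.
Posterior odds = 0.845/(1−0.845) = 5.4516. LR = 0.60/0.18 = 3.3333.
Prior odds = 5.4516/3.3333 = 1.6355, so P(S) = 1.6355/(1+1.6355) ≈ 0.62.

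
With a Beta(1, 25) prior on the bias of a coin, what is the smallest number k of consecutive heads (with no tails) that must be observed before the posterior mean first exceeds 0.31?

k = 11

After k heads and 0 tails the posterior is Beta(1+k, 25), with mean (1+k)/(1+25+k).
Set (1+k)/(26+k) > 0.31 and solve: k > (0.31·26 − 1)/(1 − 0.31) = 10.232.
The smallest integer exceeding 10.232 is 11, and checking k=11: (12)/(37) = 0.3243 > 0.31.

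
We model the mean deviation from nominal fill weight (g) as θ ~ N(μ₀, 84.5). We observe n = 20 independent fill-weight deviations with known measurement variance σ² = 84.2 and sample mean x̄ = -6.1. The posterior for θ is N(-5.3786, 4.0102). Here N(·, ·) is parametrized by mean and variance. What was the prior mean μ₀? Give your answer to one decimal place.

μ₀ = 9.1

With known observation variance, the Normal–Normal posterior has precision τ_n = τ₀ + n/σ² and mean μ_n = (τ₀μ₀ + (n/σ²)x̄)/τ_n.
Here τ₀ = 1/84.5 = 0.011834 and τ_data = 20/84.2 = 0.237530, so τ_n = 0.249364.
Rearranging for μ₀: μ₀ = (μ_n·τ_n − τ_data·x̄)/τ₀ = (-5.3786·0.249364 − 0.237530·-6.1) / 0.011834 = 0.107704/0.011834 ≈ 9.1.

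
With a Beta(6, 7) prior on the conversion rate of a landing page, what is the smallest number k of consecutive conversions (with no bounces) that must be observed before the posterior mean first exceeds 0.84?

After k conversions and 0 bounces the posterior is Beta(6+k, 7), with mean (6+k)/(6+7+k).
Set (6+k)/(13+k) > 0.84 and solve: k > (0.84·13 − 6)/(1 − 0.84) = 30.750.
The smallest integer exceeding 30.750 is 31, and checking k=31: (37)/(44) = 0.8409 > 0.84.

k = 31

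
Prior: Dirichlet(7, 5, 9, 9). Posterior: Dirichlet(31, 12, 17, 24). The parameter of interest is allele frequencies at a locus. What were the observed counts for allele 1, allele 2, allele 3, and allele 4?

counts (24, 7, 8, 15)

For a Dirichlet(α) prior with multinomial counts c, the posterior is Dirichlet(α + c) componentwise.
Counts are posterior − prior componentwise: 31−7=24, 12−5=7, 17−9=8, 24−9=15.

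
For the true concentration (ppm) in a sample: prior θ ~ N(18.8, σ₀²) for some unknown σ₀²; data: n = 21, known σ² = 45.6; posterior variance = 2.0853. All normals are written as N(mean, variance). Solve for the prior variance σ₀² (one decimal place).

For the Normal–Normal model with known σ², precisions add: τ_n = τ₀ + n/σ².
So 1/σ₀² = 1/2.0853 − 21/45.6 = 0.479547 − 0.460526 = 0.019021.
Hence σ₀² = 1/0.019021 ≈ 52.6.

σ₀² = 52.6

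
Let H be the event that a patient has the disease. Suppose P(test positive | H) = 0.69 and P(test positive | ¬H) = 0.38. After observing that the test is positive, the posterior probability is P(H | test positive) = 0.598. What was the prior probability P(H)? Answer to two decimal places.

P(H) = 0.45

In odds form, posterior odds = prior odds × likelihood ratio, so prior odds = posterior odds ÷ LR.
Posterior odds = 0.598/(1−0.598) = 1.4876. LR = 0.69/0.38 = 1.8158.
Prior odds = 1.4876/1.8158 = 0.8193, so P(H) = 0.8193/(1+0.8193) ≈ 0.45.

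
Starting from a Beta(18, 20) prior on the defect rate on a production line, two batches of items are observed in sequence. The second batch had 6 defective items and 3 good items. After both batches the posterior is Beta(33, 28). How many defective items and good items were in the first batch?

Sequential conjugate updates are equivalent to a single update on the pooled data, so total successes = posterior α − prior α and total failures = posterior β − prior β.
Total across both batches: 33−18=15 defective items, 28−20=8 good items.
Subtract the second batch: 15−6=9 defective items and 8−3=5 good items.

9 defective items and 5 good items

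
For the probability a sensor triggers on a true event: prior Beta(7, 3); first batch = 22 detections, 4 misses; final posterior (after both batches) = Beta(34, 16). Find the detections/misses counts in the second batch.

5 detections and 9 misses

Sequential conjugate updates are equivalent to a single update on the pooled data, so total successes = posterior α − prior α and total failures = posterior β − prior β.
Total across both batches: 34−7=27 detections, 16−3=13 misses.
Subtract the first batch: 27−22=5 detections and 13−4=9 misses.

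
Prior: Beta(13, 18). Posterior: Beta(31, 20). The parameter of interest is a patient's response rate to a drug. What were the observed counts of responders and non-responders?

Under Beta–binomial conjugacy the posterior parameters are (α+s, β+f).
Match parameters: s=31−13=18, f=20−18=2.

18 responders and 2 non-responders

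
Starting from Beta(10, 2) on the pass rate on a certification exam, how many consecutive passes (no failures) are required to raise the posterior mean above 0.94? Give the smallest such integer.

k = 22

After k passes and 0 failures the posterior is Beta(10+k, 2), with mean (10+k)/(10+2+k).
Set (10+k)/(12+k) > 0.94 and solve: k > (0.94·12 − 10)/(1 − 0.94) = 21.333.
The smallest integer exceeding 21.333 is 22, and checking k=22: (32)/(34) = 0.9412 > 0.94.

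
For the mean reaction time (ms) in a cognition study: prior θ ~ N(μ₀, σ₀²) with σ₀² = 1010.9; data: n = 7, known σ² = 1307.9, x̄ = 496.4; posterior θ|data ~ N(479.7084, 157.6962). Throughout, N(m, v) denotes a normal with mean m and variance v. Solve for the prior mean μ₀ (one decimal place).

The posterior mean is a precision-weighted average: μ_n = (τ₀μ₀ + τ_data·x̄)/(τ₀+τ_data), with τ₀=1/σ₀² and τ_data=n/σ².
Here τ₀ = 1/1010.9 = 0.000989 and τ_data = 7/1307.9 = 0.005352, so τ_n = 0.006341.
Rearranging for μ₀: μ₀ = (μ_n·τ_n − τ_data·x̄)/τ₀ = (479.7084·0.006341 − 0.005352·496.4) / 0.000989 = 0.385098/0.000989 ≈ 389.4.

μ₀ = 389.4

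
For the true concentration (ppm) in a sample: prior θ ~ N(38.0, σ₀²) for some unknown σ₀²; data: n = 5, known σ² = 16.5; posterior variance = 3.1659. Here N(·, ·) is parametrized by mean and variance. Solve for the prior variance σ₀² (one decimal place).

For the Normal–Normal model with known σ², precisions add: τ_n = τ₀ + n/σ².
So 1/σ₀² = 1/3.1659 − 5/16.5 = 0.315866 − 0.303030 = 0.012836.
Hence σ₀² = 1/0.012836 ≈ 77.9.

σ₀² = 77.9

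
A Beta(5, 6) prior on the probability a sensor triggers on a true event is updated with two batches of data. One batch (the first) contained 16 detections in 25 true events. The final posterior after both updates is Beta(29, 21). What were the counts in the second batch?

Because Beta–binomial updating is additive in the counts, the combined data contributed (α_post−α_prior, β_post−β_prior) successes and failures.
Total across both batches: 29−5=24 detections, 21−6=15 misses.
Subtract the first batch: 24−16=8 detections and 15−9=6 misses.

8 detections and 6 misses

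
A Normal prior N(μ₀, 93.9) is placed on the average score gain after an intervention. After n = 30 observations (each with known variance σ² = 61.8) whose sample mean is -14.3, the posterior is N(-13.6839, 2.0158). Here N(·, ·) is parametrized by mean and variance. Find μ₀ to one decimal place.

μ₀ = 14.4

The posterior mean is a precision-weighted average: μ_n = (τ₀μ₀ + τ_data·x̄)/(τ₀+τ_data), with τ₀=1/σ₀² and τ_data=n/σ².
Here τ₀ = 1/93.9 = 0.010650 and τ_data = 30/61.8 = 0.485437, so τ_n = 0.496087.
Rearranging for μ₀: μ₀ = (μ_n·τ_n − τ_data·x̄)/τ₀ = (-13.6839·0.496087 − 0.485437·-14.3) / 0.010650 = 0.153344/0.010650 ≈ 14.4.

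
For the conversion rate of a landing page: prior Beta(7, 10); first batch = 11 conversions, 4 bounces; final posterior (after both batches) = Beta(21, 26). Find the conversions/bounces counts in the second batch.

3 conversions and 12 bounces

Sequential conjugate updates are equivalent to a single update on the pooled data, so total successes = posterior α − prior α and total failures = posterior β − prior β.
Total across both batches: 21−7=14 conversions, 26−10=16 bounces.
Subtract the first batch: 14−11=3 conversions and 16−4=12 bounces.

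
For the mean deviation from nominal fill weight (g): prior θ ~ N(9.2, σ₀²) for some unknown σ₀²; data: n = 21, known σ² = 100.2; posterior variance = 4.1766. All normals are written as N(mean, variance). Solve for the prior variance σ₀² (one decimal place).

For the Normal–Normal model with known σ², precisions add: τ_n = τ₀ + n/σ².
So 1/σ₀² = 1/4.1766 − 21/100.2 = 0.239429 − 0.209581 = 0.029848.
Hence σ₀² = 1/0.029848 ≈ 33.5.

σ₀² = 33.5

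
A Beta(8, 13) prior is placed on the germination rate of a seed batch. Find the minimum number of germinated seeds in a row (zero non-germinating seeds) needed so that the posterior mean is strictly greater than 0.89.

After k germinated seeds and 0 non-germinating seeds the posterior is Beta(8+k, 13), with mean (8+k)/(8+13+k).
Set (8+k)/(21+k) > 0.89 and solve: k > (0.89·21 − 8)/(1 − 0.89) = 97.182.
The smallest integer exceeding 97.182 is 98, and checking k=98: (106)/(119) = 0.8908 > 0.89.

k = 98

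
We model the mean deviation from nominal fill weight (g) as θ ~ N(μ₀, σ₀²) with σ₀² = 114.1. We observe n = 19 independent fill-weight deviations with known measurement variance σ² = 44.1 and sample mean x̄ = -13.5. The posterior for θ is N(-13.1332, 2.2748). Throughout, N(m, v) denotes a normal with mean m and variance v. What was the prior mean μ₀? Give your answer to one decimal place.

With known observation variance, the Normal–Normal posterior has precision τ_n = τ₀ + n/σ² and mean μ_n = (τ₀μ₀ + (n/σ²)x̄)/τ_n.
Here τ₀ = 1/114.1 = 0.008764 and τ_data = 19/44.1 = 0.430839, so τ_n = 0.439603.
Rearranging for μ₀: μ₀ = (μ_n·τ_n − τ_data·x̄)/τ₀ = (-13.1332·0.439603 − 0.430839·-13.5) / 0.008764 = 0.042932/0.008764 ≈ 4.9.

μ₀ = 4.9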